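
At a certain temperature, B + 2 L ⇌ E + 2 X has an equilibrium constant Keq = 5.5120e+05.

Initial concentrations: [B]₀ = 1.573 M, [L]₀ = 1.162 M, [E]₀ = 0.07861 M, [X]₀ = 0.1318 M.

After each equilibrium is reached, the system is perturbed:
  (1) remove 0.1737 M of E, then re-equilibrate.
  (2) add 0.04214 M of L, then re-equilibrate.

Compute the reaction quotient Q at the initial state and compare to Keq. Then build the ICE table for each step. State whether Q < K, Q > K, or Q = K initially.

Q₀ = 6.4294e-04; Q < K (proceeds forward)

Q₀ = 6.4294e-04 vs Keq = 5.5120e+05 ⇒ Q<K, forward
Step 1:
                    B           L           E           X
  init          1.573       1.162     0.07861      0.1318
  Δ           -0.5803      -1.161      0.5803       1.161
  eq           0.9927    0.001418      0.6589       1.292
  solve Keq expr → x = 0.5803; check Q = 5.5120e+05
Then remove 0.1737 M of E.
Step 2:
                    B           L           E           X
  init         0.9927    0.001418      0.4852       1.292
  Δ       -1.0041e-04 -2.0083e-04  1.0041e-04  2.0083e-04
  eq           0.9926    0.001217      0.4853       1.293
  solve Keq expr → x = 1.0041e-04; check Q = 5.5120e+05
Then add 0.04214 M of L.
Step 3:
                    B           L           E           X
  init         0.9926     0.04336      0.4853       1.293
  Δ          -0.02103    -0.04206     0.02103     0.04206
  eq           0.9716    0.001298      0.5063       1.335
  solve Keq expr → x = 0.02103; check Q = 5.5120e+05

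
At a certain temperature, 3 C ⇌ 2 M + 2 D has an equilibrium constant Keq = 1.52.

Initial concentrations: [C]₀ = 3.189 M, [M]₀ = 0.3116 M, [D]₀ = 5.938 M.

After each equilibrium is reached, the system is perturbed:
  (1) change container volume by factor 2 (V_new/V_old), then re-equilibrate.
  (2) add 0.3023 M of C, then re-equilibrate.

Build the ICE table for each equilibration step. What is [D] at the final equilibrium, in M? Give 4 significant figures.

[D]_eq = 3.362 M

Q₀ = 0.1056 vs Keq = 1.52 ⇒ Q<K, forward
Step 1:
                    C           M           D
  Initial       3.189      0.3116       5.938
  Change      -0.6814      0.4543      0.4543
  Equil         2.508      0.7659       6.392
  solve Keq expr → x = 0.2271; check Q = 1.52
Then change container volume by factor 2 (V_new/V_old).
Step 2:
                    C           M           D
  Initial       1.254      0.3829       3.196
  Change      -0.1137     0.07578     0.07578
  Equil          1.14      0.4587       3.272
  solve Keq expr → x = 0.03789; check Q = 1.52
Then add 0.3023 M of C.
Step 3:
                    C           M           D
  Initial       1.442      0.4587       3.272
  Change      -0.1346     0.08977     0.08977
  Equil         1.308      0.5485       3.362
  solve Keq expr → x = 0.04488; check Q = 1.52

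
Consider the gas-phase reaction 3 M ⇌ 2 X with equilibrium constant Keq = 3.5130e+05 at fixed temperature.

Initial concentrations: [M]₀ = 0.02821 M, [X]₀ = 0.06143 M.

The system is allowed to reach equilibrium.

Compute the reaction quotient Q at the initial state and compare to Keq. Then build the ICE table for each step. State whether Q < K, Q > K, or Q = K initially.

Q₀ = 168.1 vs Keq = 3.5130e+05 ⇒ Q<K, forward
Step 1:
                  M         X
  init      0.02821   0.06143
  Δ        -0.02561   0.01707
  eq       0.002598    0.0785
  solve Keq expr → x = 0.008537; check Q = 3.5130e+05

Q₀ = 168.1; Q < K (proceeds forward)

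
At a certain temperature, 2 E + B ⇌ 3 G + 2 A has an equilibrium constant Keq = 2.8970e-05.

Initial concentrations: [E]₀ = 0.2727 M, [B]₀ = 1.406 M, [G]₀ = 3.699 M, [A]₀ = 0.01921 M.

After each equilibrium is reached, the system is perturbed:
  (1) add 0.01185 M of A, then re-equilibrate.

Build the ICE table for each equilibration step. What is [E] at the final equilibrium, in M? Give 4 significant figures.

Q₀ = 0.1786 vs Keq = 2.8970e-05 ⇒ Q>K, reverse
Step 1:
                   E          B          G          A
  Initial     0.2727      1.406      3.699    0.01921
  Change     0.01894   0.009472   -0.02842   -0.01894
  Equil       0.2916      1.415      3.671 2.6557e-04
  solve Keq expr → x = -0.009472; check Q = 2.8970e-05
Then add 0.01185 M of A.
Step 2:
                   E          B          G          A
  Initial     0.2916      1.415      3.671    0.01212
  Change     0.01184   0.005918   -0.01775   -0.01184
  Equil       0.3035      1.421      3.653 2.7895e-04
  solve Keq expr → x = -0.005918; check Q = 2.8970e-05

[E]_eq = 0.3035 M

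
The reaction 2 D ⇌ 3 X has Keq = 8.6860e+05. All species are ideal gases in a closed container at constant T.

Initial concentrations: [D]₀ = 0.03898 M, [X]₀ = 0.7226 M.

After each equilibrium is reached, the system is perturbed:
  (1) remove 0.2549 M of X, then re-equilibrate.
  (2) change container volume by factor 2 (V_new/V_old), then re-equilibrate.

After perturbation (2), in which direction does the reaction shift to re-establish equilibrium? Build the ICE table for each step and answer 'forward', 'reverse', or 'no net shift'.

Q₀ = 248.3 vs Keq = 8.6860e+05 ⇒ Q<K, forward
Step 1:
                   D          X
  init       0.03898     0.7226
  Δ         -0.03824    0.05736
  eq      7.3909e-04       0.78
  solve Keq expr → x = 0.01912; check Q = 8.6860e+05
Then remove 0.2549 M of X.
Step 2:
                   D          X
  init    7.3909e-04     0.5251
  Δ       -3.3029e-04 4.9543e-04
  eq      4.0881e-04     0.5256
  solve Keq expr → x = 1.6514e-04; check Q = 8.6860e+05
Then change container volume by factor 2 (V_new/V_old).
Step 3:
                   D          X
  init    2.0440e-04     0.2628
  Δ       -5.9795e-05 8.9692e-05
  eq      1.4461e-04     0.2629
  solve Keq expr → x = 2.9897e-05; check Q = 8.6860e+05

Direction: forward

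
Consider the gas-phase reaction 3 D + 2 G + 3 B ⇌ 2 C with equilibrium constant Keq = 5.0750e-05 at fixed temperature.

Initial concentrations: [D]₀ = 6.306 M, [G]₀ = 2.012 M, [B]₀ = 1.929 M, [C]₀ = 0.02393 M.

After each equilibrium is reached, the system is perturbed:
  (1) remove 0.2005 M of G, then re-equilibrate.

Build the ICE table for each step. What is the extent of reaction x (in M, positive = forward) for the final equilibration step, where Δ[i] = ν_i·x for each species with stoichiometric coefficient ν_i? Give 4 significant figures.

Q₀ = 7.8591e-08 vs Keq = 5.0750e-05 ⇒ Q<K, forward
Step 1:
                   D          G          B          C
  Initial      6.306      2.012      1.929    0.02393
  Change      -0.439    -0.2927     -0.439     0.2927
  Equil        5.867      1.719       1.49     0.3166
  solve Keq expr → x = 0.1463; check Q = 5.0750e-05
Then remove 0.2005 M of G.
Step 2:
                   D          G          B          C
  Initial      5.867      1.519       1.49     0.3166
  Change     0.03206    0.02138    0.03206   -0.02138
  Equil        5.899       1.54      1.522     0.2952
  solve Keq expr → x = -0.01069; check Q = 5.0750e-05

x = -0.01069 M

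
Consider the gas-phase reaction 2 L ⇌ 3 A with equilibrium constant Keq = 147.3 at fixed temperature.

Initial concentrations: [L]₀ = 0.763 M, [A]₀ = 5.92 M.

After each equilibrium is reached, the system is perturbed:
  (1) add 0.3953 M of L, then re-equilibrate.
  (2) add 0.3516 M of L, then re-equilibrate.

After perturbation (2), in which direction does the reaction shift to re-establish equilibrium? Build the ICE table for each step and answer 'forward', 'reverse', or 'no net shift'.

Q₀ = 356.4 vs Keq = 147.3 ⇒ Q>K, reverse
Step 1:
                    L           A
  I             0.763        5.92
  C            0.2938     -0.4407
  E             1.057       5.479
  solve Keq expr → x = -0.1469; check Q = 147.3
Then add 0.3953 M of L.
Step 2:
                    L           A
  I             1.452       5.479
  C           -0.2741      0.4112
  E             1.178       5.891
  solve Keq expr → x = 0.1371; check Q = 147.3
Then add 0.3516 M of L.
Step 3:
                    L           A
  I              1.53       5.891
  C           -0.2414       0.362
  E             1.288       6.253
  solve Keq expr → x = 0.1207; check Q = 147.3

Direction: forward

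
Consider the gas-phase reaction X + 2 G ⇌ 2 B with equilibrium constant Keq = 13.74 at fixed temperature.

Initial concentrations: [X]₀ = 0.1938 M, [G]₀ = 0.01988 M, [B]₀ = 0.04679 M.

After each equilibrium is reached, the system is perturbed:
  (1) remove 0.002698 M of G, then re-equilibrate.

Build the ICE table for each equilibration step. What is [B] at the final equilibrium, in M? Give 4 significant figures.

Q₀ = 28.58 vs Keq = 13.74 ⇒ Q>K, reverse
Step 1:
                   X          G          B
  init        0.1938    0.01988    0.04679
  Δ         0.002672   0.005345  -0.005345
  eq          0.1965    0.02522    0.04145
  solve Keq expr → x = -0.002672; check Q = 13.74
Then remove 0.002698 M of G.
Step 2:
                   X          G          B
  init        0.1965    0.02253    0.04145
  Δ       8.2288e-04   0.001646  -0.001646
  eq          0.1973    0.02417     0.0398
  solve Keq expr → x = -8.2288e-04; check Q = 13.74

[B]_eq = 0.0398 M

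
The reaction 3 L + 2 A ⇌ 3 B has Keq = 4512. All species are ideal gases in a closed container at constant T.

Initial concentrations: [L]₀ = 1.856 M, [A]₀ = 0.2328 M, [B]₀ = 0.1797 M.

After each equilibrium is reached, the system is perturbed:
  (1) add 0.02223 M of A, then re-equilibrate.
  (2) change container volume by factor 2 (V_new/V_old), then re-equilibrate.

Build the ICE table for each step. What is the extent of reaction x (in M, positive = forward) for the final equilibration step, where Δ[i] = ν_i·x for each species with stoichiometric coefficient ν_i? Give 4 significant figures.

Q₀ = 0.01675 vs Keq = 4512 ⇒ Q<K, forward
Step 1:
                   L          A          B
  init         1.856     0.2328     0.1797
  Δ          -0.3446    -0.2298     0.3446
  eq           1.511   0.003042     0.5243
  solve Keq expr → x = 0.1149; check Q = 4512
Then add 0.02223 M of A.
Step 2:
                   L          A          B
  init         1.511    0.02527     0.5243
  Δ         -0.03274   -0.02183    0.03274
  eq           1.479   0.003443     0.5571
  solve Keq expr → x = 0.01091; check Q = 4512
Then change container volume by factor 2 (V_new/V_old).
Step 3:
                   L          A          B
  init        0.7393   0.001721     0.2785
  Δ         0.002487   0.001658  -0.002487
  eq          0.7418    0.00338     0.2761
  solve Keq expr → x = -8.2915e-04; check Q = 4512

x = -8.2915e-04 M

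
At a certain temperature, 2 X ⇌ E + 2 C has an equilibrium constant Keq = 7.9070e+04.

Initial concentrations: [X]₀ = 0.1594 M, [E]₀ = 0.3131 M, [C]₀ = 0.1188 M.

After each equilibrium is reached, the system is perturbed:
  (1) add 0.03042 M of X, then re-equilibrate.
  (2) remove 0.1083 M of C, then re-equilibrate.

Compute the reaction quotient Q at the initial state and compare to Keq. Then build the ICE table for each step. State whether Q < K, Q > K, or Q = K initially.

Q₀ = 0.1739 vs Keq = 7.9070e+04 ⇒ Q<K, forward
Step 1:
                    X           E           C
  I            0.1594      0.3131      0.1188
  C           -0.1588     0.07939      0.1588
  E        6.1844e-04      0.3925      0.2776
  solve Keq expr → x = 0.07939; check Q = 7.9070e+04
Then add 0.03042 M of X.
Step 2:
                    X           E           C
  I           0.03104      0.3925      0.2776
  C          -0.03034     0.01517     0.03034
  E        6.9917e-04      0.4077      0.3079
  solve Keq expr → x = 0.01517; check Q = 7.9070e+04
Then remove 0.1083 M of C.
Step 3:
                    X           E           C
  I        6.9917e-04      0.4077      0.1996
  C       -2.4528e-04  1.2264e-04  2.4528e-04
  E        4.5389e-04      0.4078      0.1999
  solve Keq expr → x = 1.2264e-04; check Q = 7.9070e+04

Q₀ = 0.1739; Q < K (proceeds forward)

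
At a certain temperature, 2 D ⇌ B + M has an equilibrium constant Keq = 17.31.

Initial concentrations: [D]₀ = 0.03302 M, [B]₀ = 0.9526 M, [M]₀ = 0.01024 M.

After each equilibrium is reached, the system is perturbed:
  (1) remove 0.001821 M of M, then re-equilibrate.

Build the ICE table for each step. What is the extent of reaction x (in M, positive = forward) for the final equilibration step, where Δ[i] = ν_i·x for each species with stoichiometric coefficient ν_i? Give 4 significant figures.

x = 6.2234e-04 M

Q₀ = 8.947 vs Keq = 17.31 ⇒ Q<K, forward
Step 1:
                    D           B           M
  init        0.03302      0.9526     0.01024
  Δ          -0.00599    0.002995    0.002995
  eq          0.02703      0.9556     0.01323
  solve Keq expr → x = 0.002995; check Q = 17.31
Then remove 0.001821 M of M.
Step 2:
                    D           B           M
  init        0.02703      0.9556     0.01141
  Δ         -0.001245  6.2234e-04  6.2234e-04
  eq          0.02579      0.9562     0.01204
  solve Keq expr → x = 6.2234e-04; check Q = 17.31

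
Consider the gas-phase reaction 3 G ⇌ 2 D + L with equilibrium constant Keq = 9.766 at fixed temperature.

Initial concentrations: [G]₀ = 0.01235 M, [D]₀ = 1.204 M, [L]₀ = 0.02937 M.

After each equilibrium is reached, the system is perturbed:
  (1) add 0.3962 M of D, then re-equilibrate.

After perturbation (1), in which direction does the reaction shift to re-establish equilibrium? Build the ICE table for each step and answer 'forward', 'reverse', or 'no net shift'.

Direction: reverse

Q₀ = 2.2602e+04 vs Keq = 9.766 ⇒ Q>K, reverse
Step 1:
                   G          D          L
  I          0.01235      1.204    0.02937
  C          0.07397   -0.04932   -0.02466
  E          0.08632      1.155   0.004712
  solve Keq expr → x = -0.02466; check Q = 9.766
Then add 0.3962 M of D.
Step 2:
                   G          D          L
  I          0.08632      1.551   0.004712
  C         0.004861  -0.003241   -0.00162
  E          0.09119      1.548   0.003091
  solve Keq expr → x = -0.00162; check Q = 9.766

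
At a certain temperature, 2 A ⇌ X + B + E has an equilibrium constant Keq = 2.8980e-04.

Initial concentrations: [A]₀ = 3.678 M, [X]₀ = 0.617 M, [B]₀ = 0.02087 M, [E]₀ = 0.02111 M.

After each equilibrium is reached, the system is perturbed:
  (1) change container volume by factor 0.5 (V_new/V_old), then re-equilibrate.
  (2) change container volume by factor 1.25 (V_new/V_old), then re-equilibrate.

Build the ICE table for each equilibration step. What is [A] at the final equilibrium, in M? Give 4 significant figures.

[A]_eq = 5.761 M

Q₀ = 2.0094e-05 vs Keq = 2.8980e-04 ⇒ Q<K, forward
Step 1:
                    A           X           B           E
  Initial       3.678       0.617     0.02087     0.02111
  Change      -0.1065     0.05327     0.05327     0.05327
  Equil         3.571      0.6703     0.07414     0.07438
  solve Keq expr → x = 0.05327; check Q = 2.8980e-04
Then change container volume by factor 0.5 (V_new/V_old).
Step 2:
                    A           X           B           E
  Initial       7.143       1.341      0.1483      0.1488
  Change      0.08132    -0.04066    -0.04066    -0.04066
  Equil         7.224         1.3      0.1076      0.1081
  solve Keq expr → x = -0.04066; check Q = 2.8980e-04
Then change container volume by factor 1.25 (V_new/V_old).
Step 3:
                    A           X           B           E
  Initial       5.779        1.04      0.0861     0.08649
  Change     -0.01887    0.009437    0.009437    0.009437
  Equil         5.761       1.049     0.09554     0.09592
  solve Keq expr → x = 0.009437; check Q = 2.8980e-04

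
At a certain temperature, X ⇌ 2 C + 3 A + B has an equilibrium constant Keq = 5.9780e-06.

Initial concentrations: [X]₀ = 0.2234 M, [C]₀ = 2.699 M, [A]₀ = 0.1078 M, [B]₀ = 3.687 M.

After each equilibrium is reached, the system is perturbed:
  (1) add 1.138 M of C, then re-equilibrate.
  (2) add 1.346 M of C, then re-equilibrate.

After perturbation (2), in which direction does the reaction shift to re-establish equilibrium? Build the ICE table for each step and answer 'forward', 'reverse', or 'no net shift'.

Direction: reverse

Q₀ = 0.1506 vs Keq = 5.9780e-06 ⇒ Q>K, reverse
Step 1:
                  X         C         A         B
  init       0.2234     2.699    0.1078     3.687
  Δ         0.03462  -0.06924   -0.1039  -0.03462
  eq          0.258      2.63  0.003938     3.652
  solve Keq expr → x = -0.03462; check Q = 5.9780e-06
Then add 1.138 M of C.
Step 2:
                  X         C         A         B
  init        0.258     3.768  0.003938     3.652
  Δ       2.7930e-04 -5.5859e-04 -8.3789e-04 -2.7930e-04
  eq         0.2583     3.767    0.0031     3.652
  solve Keq expr → x = -2.7930e-04; check Q = 5.9780e-06
Then add 1.346 M of C.
Step 3:
                  X         C         A         B
  init       0.2583     5.113    0.0031     3.652
  Δ       1.9014e-04 -3.8029e-04 -5.7043e-04 -1.9014e-04
  eq         0.2585     5.113   0.00253     3.652
  solve Keq expr → x = -1.9014e-04; check Q = 5.9780e-06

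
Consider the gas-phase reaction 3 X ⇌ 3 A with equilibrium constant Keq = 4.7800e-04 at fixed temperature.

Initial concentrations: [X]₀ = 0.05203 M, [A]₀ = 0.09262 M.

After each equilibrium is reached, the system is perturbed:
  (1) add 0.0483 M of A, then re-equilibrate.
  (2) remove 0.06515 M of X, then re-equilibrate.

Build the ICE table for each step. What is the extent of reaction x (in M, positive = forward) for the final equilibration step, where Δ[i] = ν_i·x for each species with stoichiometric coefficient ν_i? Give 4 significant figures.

Q₀ = 5.641 vs Keq = 4.7800e-04 ⇒ Q>K, reverse
Step 1:
                  X         A
  init      0.05203   0.09262
  Δ         0.08213  -0.08213
  eq         0.1342   0.01049
  solve Keq expr → x = -0.02738; check Q = 4.7800e-04
Then add 0.0483 M of A.
Step 2:
                  X         A
  init       0.1342   0.05879
  Δ          0.0448   -0.0448
  eq          0.179   0.01399
  solve Keq expr → x = -0.01493; check Q = 4.7800e-04
Then remove 0.06515 M of X.
Step 3:
                  X         A
  init       0.1138   0.01399
  Δ        0.004725 -0.004725
  eq         0.1185  0.009268
  solve Keq expr → x = -0.001575; check Q = 4.7800e-04

x = -0.001575 M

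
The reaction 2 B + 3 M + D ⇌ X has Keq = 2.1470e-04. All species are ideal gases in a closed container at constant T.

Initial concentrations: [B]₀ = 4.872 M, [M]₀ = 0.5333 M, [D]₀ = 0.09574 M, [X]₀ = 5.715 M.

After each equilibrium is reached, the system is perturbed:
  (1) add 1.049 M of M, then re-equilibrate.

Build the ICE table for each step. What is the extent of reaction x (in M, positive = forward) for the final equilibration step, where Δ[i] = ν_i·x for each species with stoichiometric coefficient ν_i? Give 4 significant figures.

x = 0.1884 M

Q₀ = 16.58 vs Keq = 2.1470e-04 ⇒ Q>K, reverse
Step 1:
                    B           M           D           X
  init          4.872      0.5333     0.09574       5.715
  Δ              3.29       4.935       1.645      -1.645
  eq            8.162       5.468       1.741        4.07
  solve Keq expr → x = -1.645; check Q = 2.1470e-04
Then add 1.049 M of M.
Step 2:
                    B           M           D           X
  init          8.162       6.517       1.741        4.07
  Δ           -0.3768     -0.5652     -0.1884      0.1884
  eq            7.785       5.952       1.552       4.258
  solve Keq expr → x = 0.1884; check Q = 2.1470e-04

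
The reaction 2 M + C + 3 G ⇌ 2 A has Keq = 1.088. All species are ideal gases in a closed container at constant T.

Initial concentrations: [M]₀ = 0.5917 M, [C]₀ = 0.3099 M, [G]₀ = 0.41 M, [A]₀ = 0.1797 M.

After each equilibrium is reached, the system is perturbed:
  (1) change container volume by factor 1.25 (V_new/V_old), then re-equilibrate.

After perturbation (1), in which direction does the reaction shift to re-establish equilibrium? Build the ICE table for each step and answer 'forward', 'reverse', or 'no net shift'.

Q₀ = 4.318 vs Keq = 1.088 ⇒ Q>K, reverse
Step 1:
                   M          C          G          A
  I           0.5917     0.3099       0.41     0.1797
  C          0.04941     0.0247    0.07411   -0.04941
  E           0.6411     0.3346     0.4841     0.1303
  solve Keq expr → x = -0.0247; check Q = 1.088
Then change container volume by factor 1.25 (V_new/V_old).
Step 2:
                   M          C          G          A
  I           0.5129     0.2677     0.3873     0.1042
  C           0.0232     0.0116     0.0348    -0.0232
  E           0.5361     0.2793     0.4221    0.08104
  solve Keq expr → x = -0.0116; check Q = 1.088

Direction: reverse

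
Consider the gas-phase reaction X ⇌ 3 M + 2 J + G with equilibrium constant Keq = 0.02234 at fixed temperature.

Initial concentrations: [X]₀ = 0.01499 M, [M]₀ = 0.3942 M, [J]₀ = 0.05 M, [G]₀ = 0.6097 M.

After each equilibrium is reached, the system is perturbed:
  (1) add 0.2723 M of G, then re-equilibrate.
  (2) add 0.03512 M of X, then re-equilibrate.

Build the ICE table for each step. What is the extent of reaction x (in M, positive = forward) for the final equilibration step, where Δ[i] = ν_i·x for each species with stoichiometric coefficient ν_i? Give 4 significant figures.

Q₀ = 0.006229 vs Keq = 0.02234 ⇒ Q<K, forward
Step 1:
                    X           M           J           G
  Initial     0.01499      0.3942        0.05      0.6097
  Change    -0.006939     0.02082     0.01388    0.006939
  Equil      0.008051       0.415     0.06388      0.6166
  solve Keq expr → x = 0.006939; check Q = 0.02234
Then add 0.2723 M of G.
Step 2:
                    X           M           J           G
  Initial    0.008051       0.415     0.06388      0.8889
  Change     0.001835   -0.005504    -0.00367   -0.001835
  Equil      0.009886      0.4095     0.06021      0.8871
  solve Keq expr → x = -0.001835; check Q = 0.02234
Then add 0.03512 M of X.
Step 3:
                    X           M           J           G
  Initial     0.04501      0.4095     0.06021      0.8871
  Change     -0.01472     0.04415     0.02943     0.01472
  Equil       0.03029      0.4537     0.08964      0.9018
  solve Keq expr → x = 0.01472; check Q = 0.02234

x = 0.01472 M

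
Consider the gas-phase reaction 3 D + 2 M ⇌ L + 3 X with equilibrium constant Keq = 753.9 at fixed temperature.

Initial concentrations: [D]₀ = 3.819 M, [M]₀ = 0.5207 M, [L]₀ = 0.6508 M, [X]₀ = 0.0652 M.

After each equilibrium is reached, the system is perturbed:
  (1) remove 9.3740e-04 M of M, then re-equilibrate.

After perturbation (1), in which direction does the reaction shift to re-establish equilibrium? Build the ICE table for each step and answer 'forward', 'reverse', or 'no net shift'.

Q₀ = 1.1944e-05 vs Keq = 753.9 ⇒ Q<K, forward
Step 1:
                    D           M           L           X
  I             3.819      0.5207      0.6508      0.0652
  C           -0.7735     -0.5157      0.2578      0.7735
  E             3.045    0.005017      0.9086      0.8387
  solve Keq expr → x = 0.2578; check Q = 753.9
Then remove 9.3740e-04 M of M.
Step 2:
                    D           M           L           X
  I             3.045     0.00408      0.9086      0.8387
  C          0.001381  9.2035e-04 -4.6017e-04   -0.001381
  E             3.047       0.005      0.9082      0.8373
  solve Keq expr → x = -4.6017e-04; check Q = 753.9

Direction: reverse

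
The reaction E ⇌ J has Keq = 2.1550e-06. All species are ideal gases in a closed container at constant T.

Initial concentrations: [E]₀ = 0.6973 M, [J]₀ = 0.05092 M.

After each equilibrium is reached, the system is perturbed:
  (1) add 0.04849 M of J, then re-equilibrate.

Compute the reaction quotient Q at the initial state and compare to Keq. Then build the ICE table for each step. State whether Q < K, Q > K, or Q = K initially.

Q₀ = 0.07302; Q > K (proceeds reverse)

Q₀ = 0.07302 vs Keq = 2.1550e-06 ⇒ Q>K, reverse
Step 1:
                   E          J
  Initial     0.6973    0.05092
  Change     0.05092   -0.05092
  Equil       0.7482 1.6124e-06
  solve Keq expr → x = -0.05092; check Q = 2.1550e-06
Then add 0.04849 M of J.
Step 2:
                   E          J
  Initial     0.7482    0.04849
  Change     0.04849   -0.04849
  Equil       0.7967 1.7169e-06
  solve Keq expr → x = -0.04849; check Q = 2.1550e-06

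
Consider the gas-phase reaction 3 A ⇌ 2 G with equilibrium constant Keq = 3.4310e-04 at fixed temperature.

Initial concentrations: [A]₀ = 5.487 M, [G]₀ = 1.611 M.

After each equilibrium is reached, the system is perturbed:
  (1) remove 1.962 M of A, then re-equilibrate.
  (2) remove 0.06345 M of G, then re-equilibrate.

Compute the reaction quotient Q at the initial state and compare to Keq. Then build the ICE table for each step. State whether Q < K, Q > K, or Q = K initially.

Q₀ = 0.01571; Q > K (proceeds reverse)

Q₀ = 0.01571 vs Keq = 3.4310e-04 ⇒ Q>K, reverse
Step 1:
                   A          G
  init         5.487      1.611
  Δ            1.863     -1.242
  eq            7.35     0.3691
  solve Keq expr → x = -0.621; check Q = 3.4310e-04
Then remove 1.962 M of A.
Step 2:
                   A          G
  init         5.388     0.3691
  Δ           0.1878    -0.1252
  eq           5.576     0.2439
  solve Keq expr → x = -0.06261; check Q = 3.4310e-04
Then remove 0.06345 M of G.
Step 3:
                   A          G
  init         5.576     0.1804
  Δ         -0.08668    0.05779
  eq           5.489     0.2382
  solve Keq expr → x = 0.02889; check Q = 3.4310e-04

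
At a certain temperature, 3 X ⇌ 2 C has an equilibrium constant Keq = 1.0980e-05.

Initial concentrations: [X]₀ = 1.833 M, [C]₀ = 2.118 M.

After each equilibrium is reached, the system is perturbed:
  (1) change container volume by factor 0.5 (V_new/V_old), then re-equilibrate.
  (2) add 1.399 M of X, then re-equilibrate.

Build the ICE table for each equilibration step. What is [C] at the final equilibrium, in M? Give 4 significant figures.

Q₀ = 0.7284 vs Keq = 1.0980e-05 ⇒ Q>K, reverse
Step 1:
                   X          C
  init         1.833      2.118
  Δ            3.122     -2.081
  eq           4.955    0.03655
  solve Keq expr → x = -1.041; check Q = 1.0980e-05
Then change container volume by factor 0.5 (V_new/V_old).
Step 2:
                   X          C
  init          9.91     0.0731
  Δ         -0.04438    0.02959
  eq           9.866     0.1027
  solve Keq expr → x = 0.01479; check Q = 1.0980e-05
Then add 1.399 M of X.
Step 3:
                   X          C
  init         11.26     0.1027
  Δ         -0.03307    0.02205
  eq           11.23     0.1247
  solve Keq expr → x = 0.01102; check Q = 1.0980e-05

[C]_eq = 0.1247 M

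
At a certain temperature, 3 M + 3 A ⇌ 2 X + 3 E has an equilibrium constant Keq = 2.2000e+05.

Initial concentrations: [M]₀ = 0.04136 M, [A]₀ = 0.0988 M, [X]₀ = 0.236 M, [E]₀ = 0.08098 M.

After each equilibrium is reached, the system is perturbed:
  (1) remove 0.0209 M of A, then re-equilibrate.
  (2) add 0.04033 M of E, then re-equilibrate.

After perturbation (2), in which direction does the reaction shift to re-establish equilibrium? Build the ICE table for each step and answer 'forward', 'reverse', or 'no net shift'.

Direction: reverse

Q₀ = 433.5 vs Keq = 2.2000e+05 ⇒ Q<K, forward
Step 1:
                   M          A          X          E
  Initial    0.04136     0.0988      0.236    0.08098
  Change    -0.03046   -0.03046    0.02031    0.03046
  Equil       0.0109    0.06834     0.2563     0.1114
  solve Keq expr → x = 0.01015; check Q = 2.2000e+05
Then remove 0.0209 M of A.
Step 2:
                   M          A          X          E
  Initial     0.0109    0.04744     0.2563     0.1114
  Change    0.003275   0.003275  -0.002183  -0.003275
  Equil      0.01417    0.05071     0.2541     0.1082
  solve Keq expr → x = -0.001092; check Q = 2.2000e+05
Then add 0.04033 M of E.
Step 3:
                   M          A          X          E
  Initial    0.01417    0.05071     0.2541     0.1485
  Change    0.003494   0.003494  -0.002329  -0.003494
  Equil      0.01767    0.05421     0.2518      0.145
  solve Keq expr → x = -0.001165; check Q = 2.2000e+05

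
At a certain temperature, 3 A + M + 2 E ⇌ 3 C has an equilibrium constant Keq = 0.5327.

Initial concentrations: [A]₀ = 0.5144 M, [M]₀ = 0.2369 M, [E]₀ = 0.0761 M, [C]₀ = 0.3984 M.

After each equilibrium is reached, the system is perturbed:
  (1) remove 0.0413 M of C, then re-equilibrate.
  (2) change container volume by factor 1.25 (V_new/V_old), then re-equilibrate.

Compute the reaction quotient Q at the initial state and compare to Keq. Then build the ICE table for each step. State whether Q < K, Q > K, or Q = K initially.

Q₀ = 338.6; Q > K (proceeds reverse)

Q₀ = 338.6 vs Keq = 0.5327 ⇒ Q>K, reverse
Step 1:
                   A          M          E          C
  I           0.5144     0.2369     0.0761     0.3984
  C           0.2394    0.07981     0.1596    -0.2394
  E           0.7538     0.3167     0.2357      0.159
  solve Keq expr → x = -0.07981; check Q = 0.5327
Then remove 0.0413 M of C.
Step 2:
                   A          M          E          C
  I           0.7538     0.3167     0.2357     0.1177
  C         -0.02655  -0.008851    -0.0177    0.02655
  E           0.7273     0.3079      0.218     0.1442
  solve Keq expr → x = 0.008851; check Q = 0.5327
Then change container volume by factor 1.25 (V_new/V_old).
Step 3:
                   A          M          E          C
  I           0.5818     0.2463     0.1744     0.1154
  C            0.016   0.005333    0.01067     -0.016
  E           0.5978     0.2516     0.1851    0.09937
  solve Keq expr → x = -0.005333; check Q = 0.5327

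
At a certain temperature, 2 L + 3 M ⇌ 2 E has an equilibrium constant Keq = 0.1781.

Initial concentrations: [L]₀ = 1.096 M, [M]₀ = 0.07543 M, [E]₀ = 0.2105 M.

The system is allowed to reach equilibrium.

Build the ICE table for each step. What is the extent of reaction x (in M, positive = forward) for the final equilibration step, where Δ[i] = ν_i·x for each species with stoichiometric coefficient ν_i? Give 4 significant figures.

x = -0.06732 M

Q₀ = 85.95 vs Keq = 0.1781 ⇒ Q>K, reverse
Step 1:
                   L          M          E
  I            1.096    0.07543     0.2105
  C           0.1346     0.2019    -0.1346
  E            1.231     0.2774    0.07587
  solve Keq expr → x = -0.06732; check Q = 0.1781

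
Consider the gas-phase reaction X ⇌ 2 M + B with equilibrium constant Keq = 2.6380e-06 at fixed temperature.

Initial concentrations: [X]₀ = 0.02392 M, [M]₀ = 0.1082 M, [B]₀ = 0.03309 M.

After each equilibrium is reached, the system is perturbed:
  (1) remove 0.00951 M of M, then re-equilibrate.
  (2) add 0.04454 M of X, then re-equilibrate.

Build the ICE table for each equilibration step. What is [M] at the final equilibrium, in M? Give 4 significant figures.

[M]_eq = 0.033 M

Q₀ = 0.0162 vs Keq = 2.6380e-06 ⇒ Q>K, reverse
Step 1:
                   X          M          B
  Initial    0.02392     0.1082    0.03309
  Change     0.03301   -0.06601   -0.03301
  Equil      0.05693    0.04219 8.4370e-05
  solve Keq expr → x = -0.03301; check Q = 2.6380e-06
Then remove 0.00951 M of M.
Step 2:
                   X          M          B
  Initial    0.05693    0.03268 8.4370e-05
  Change  -5.5171e-05 1.1034e-04 5.5171e-05
  Equil      0.05687    0.03279 1.3954e-04
  solve Keq expr → x = 5.5171e-05; check Q = 2.6380e-06
Then add 0.04454 M of X.
Step 3:
                   X          M          B
  Initial     0.1014    0.03279 1.3954e-04
  Change  -1.0585e-04 2.1170e-04 1.0585e-04
  Equil       0.1013      0.033 2.4539e-04
  solve Keq expr → x = 1.0585e-04; check Q = 2.6380e-06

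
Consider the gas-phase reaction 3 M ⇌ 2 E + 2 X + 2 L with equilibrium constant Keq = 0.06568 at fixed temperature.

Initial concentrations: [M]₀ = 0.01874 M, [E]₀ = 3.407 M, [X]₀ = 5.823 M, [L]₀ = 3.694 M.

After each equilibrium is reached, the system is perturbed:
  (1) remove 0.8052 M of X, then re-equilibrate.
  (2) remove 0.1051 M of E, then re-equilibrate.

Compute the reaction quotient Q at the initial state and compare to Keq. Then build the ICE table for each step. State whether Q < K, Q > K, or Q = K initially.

Q₀ = 8.1606e+08; Q > K (proceeds reverse)

Q₀ = 8.1606e+08 vs Keq = 0.06568 ⇒ Q>K, reverse
Step 1:
                    M           E           X           L
  init        0.01874       3.407       5.823       3.694
  Δ             4.069      -2.713      -2.713      -2.713
  eq            4.088      0.6942        3.11      0.9812
  solve Keq expr → x = -1.356; check Q = 0.06568
Then remove 0.8052 M of X.
Step 2:
                    M           E           X           L
  init          4.088      0.6942       2.305      0.9812
  Δ           -0.1356      0.0904      0.0904      0.0904
  eq            3.952      0.7846       2.395       1.072
  solve Keq expr → x = 0.0452; check Q = 0.06568
Then remove 0.1051 M of E.
Step 3:
                    M           E           X           L
  init          3.952      0.6795       2.395       1.072
  Δ           -0.0648      0.0432      0.0432      0.0432
  eq            3.888      0.7227       2.439       1.115
  solve Keq expr → x = 0.0216; check Q = 0.06568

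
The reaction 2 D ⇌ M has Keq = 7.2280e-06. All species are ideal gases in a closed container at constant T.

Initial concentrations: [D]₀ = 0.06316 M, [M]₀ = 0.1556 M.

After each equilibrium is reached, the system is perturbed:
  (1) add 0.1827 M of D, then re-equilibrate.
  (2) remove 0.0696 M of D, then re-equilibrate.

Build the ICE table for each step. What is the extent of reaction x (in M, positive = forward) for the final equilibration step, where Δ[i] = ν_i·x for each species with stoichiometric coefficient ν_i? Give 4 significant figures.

Q₀ = 39.01 vs Keq = 7.2280e-06 ⇒ Q>K, reverse
Step 1:
                   D          M
  Initial    0.06316     0.1556
  Change      0.3112    -0.1556
  Equil       0.3744 1.0130e-06
  solve Keq expr → x = -0.1556; check Q = 7.2280e-06
Then add 0.1827 M of D.
Step 2:
                   D          M
  Initial     0.5571 1.0130e-06
  Change  -2.4599e-06 1.2300e-06
  Equil       0.5571 2.2429e-06
  solve Keq expr → x = 1.2300e-06; check Q = 7.2280e-06
Then remove 0.0696 M of D.
Step 3:
                   D          M
  Initial     0.4875 2.2429e-06
  Change  1.0509e-06 -5.2545e-07
  Equil       0.4875 1.7175e-06
  solve Keq expr → x = -5.2545e-07; check Q = 7.2280e-06

x = -5.2545e-07 M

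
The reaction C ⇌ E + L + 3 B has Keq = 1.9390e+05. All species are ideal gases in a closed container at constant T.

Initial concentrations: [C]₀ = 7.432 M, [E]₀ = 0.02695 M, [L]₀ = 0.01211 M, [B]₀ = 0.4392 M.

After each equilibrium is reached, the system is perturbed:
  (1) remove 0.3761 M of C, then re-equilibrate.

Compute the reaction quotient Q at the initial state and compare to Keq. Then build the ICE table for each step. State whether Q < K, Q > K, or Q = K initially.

Q₀ = 3.7204e-06; Q < K (proceeds forward)

Q₀ = 3.7204e-06 vs Keq = 1.9390e+05 ⇒ Q<K, forward
Step 1:
                  C         E         L         B
  Initial     7.432   0.02695   0.01211    0.4392
  Change      -6.13      6.13      6.13     18.39
  Equil       1.302     6.157     6.142     18.83
  solve Keq expr → x = 6.13; check Q = 1.9390e+05
Then remove 0.3761 M of C.
Step 2:
                  C         E         L         B
  Initial    0.9259     6.157     6.142     18.83
  Change     0.1896   -0.1896   -0.1896   -0.5687
  Equil       1.115     5.967     5.953     18.26
  solve Keq expr → x = -0.1896; check Q = 1.9390e+05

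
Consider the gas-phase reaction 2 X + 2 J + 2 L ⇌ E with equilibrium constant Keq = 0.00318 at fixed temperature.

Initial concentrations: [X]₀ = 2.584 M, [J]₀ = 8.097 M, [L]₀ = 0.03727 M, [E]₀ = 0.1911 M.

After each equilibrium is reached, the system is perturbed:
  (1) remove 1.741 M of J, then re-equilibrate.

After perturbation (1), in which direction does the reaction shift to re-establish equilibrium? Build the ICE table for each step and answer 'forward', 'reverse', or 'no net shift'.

Q₀ = 0.3143 vs Keq = 0.00318 ⇒ Q>K, reverse
Step 1:
                   X          J          L          E
  I            2.584      8.097    0.03727     0.1911
  C           0.1968     0.1968     0.1968   -0.09841
  E            2.781      8.294     0.2341    0.09269
  solve Keq expr → x = -0.09841; check Q = 0.00318
Then remove 1.741 M of J.
Step 2:
                   X          J          L          E
  I            2.781      6.553     0.2341    0.09269
  C          0.03153    0.03153    0.03153   -0.01576
  E            2.812      6.584     0.2656    0.07693
  solve Keq expr → x = -0.01576; check Q = 0.00318

Direction: reverse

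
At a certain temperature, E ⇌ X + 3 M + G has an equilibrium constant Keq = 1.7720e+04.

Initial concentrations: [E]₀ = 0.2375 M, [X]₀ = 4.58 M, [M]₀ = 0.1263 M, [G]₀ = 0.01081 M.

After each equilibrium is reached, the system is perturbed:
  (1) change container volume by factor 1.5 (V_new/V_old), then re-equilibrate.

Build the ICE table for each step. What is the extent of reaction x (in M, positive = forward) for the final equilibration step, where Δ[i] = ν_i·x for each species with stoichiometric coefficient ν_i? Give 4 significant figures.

x = 2.1299e-05 M

Q₀ = 4.1999e-04 vs Keq = 1.7720e+04 ⇒ Q<K, forward
Step 1:
                  E         X         M         G
  init       0.2375      4.58    0.1263   0.01081
  Δ         -0.2375    0.2375    0.7124    0.2375
  eq      3.9817e-05     4.817    0.8387    0.2483
  solve Keq expr → x = 0.2375; check Q = 1.7720e+04
Then change container volume by factor 1.5 (V_new/V_old).
Step 2:
                  E         X         M         G
  init    2.6545e-05     3.212    0.5591    0.1655
  Δ       -2.1299e-05 2.1299e-05 6.3896e-05 2.1299e-05
  eq      5.2459e-06     3.212    0.5592    0.1655
  solve Keq expr → x = 2.1299e-05; check Q = 1.7720e+04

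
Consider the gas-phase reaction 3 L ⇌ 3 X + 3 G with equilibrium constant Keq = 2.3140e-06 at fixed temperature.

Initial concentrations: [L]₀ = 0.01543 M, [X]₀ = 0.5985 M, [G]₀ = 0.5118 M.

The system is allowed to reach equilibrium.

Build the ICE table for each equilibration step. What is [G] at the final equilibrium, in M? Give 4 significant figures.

Q₀ = 7823 vs Keq = 2.3140e-06 ⇒ Q>K, reverse
Step 1:
                  L         X         G
  Initial   0.01543    0.5985    0.5118
  Change     0.4644   -0.4644   -0.4644
  Equil      0.4799    0.1341   0.04735
  solve Keq expr → x = -0.1548; check Q = 2.3140e-06

[G]_eq = 0.04735 M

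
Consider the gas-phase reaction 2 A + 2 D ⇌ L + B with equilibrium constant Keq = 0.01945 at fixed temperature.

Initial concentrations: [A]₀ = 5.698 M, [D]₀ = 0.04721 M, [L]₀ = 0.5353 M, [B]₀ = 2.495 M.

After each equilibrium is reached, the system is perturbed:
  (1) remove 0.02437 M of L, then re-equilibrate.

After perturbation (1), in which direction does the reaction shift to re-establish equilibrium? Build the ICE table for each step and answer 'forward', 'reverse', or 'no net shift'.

Direction: forward

Q₀ = 18.46 vs Keq = 0.01945 ⇒ Q>K, reverse
Step 1:
                   A          D          L          B
  I            5.698    0.04721     0.5353      2.495
  C            0.681      0.681    -0.3405    -0.3405
  E            6.379     0.7282     0.1948      2.155
  solve Keq expr → x = -0.3405; check Q = 0.01945
Then remove 0.02437 M of L.
Step 2:
                   A          D          L          B
  I            6.379     0.7282     0.1704      2.155
  C         -0.02163   -0.02163    0.01082    0.01082
  E            6.357     0.7066     0.1812      2.165
  solve Keq expr → x = 0.01082; check Q = 0.01945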